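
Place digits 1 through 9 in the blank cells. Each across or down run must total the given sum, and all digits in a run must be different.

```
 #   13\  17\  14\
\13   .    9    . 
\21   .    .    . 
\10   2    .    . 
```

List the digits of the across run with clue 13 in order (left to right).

Given what's placed, R1C1 must be 3 to fit the 13 across and 13 down.
R1C3 = 13 − 12 = 1 completes the 13 across.
R2C1 = 13 − 5 = 8 completes the 13 down.
Nothing is forced directly, so branch on R3C3, whose candidates are 5 or 7. If R3C3 = 5: then R2C3 would have to be in {4,6,7,9} for the 21 across but in {8} for the 14 down — contradiction. So R3C3 = 7.
R2C3 = 14 − 8 = 6 completes the 14 down.
R3C2 = 10 − 9 = 1 completes the 10 across.
R2C2 = 21 − 14 = 7 completes the 21 across.

3, 9, 1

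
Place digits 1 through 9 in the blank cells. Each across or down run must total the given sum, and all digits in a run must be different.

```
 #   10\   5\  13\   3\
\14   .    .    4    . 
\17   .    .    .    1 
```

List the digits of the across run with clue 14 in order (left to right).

3 in 2 cells must be {1,2}.
R1C4 = 3 − 1 = 2 completes the 3 down.
R2C3 = 13 − 4 = 9 completes the 13 down.
No cell is forced outright now. R1C2 can only be 1 or 3 (the digits allowed by both its 14 across and its 5 down). If R1C2 = 3: then R1C1 would have to be in {5} for the 14 across but in {1,2,3,4,6,7,8,9} for the 10 down — contradiction. So R1C2 = 1.
R1C1 = 14 − 7 = 7 completes the 14 across.
R2C1 = 10 − 7 = 3 completes the 10 down.
R2C2 = 17 − 13 = 4 completes the 17 across.

7, 1, 4, 2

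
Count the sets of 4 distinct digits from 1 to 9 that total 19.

4 distinct digits from 1–9 sum between 10 and 30.

11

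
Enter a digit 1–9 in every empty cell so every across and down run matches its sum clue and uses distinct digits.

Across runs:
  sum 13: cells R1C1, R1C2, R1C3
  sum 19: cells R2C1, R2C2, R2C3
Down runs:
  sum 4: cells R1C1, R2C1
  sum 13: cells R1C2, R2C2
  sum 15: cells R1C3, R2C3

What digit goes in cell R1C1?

4 in 2 cells must be {1,3}.
The 19 across and the 4 down share only 3, so R2C1 = 3.
R1C1 = 4 − 3 = 1 completes the 4 down.
Nothing is forced directly, so branch on R2C2, whose candidates are 7 or 9. If R2C2 = 7: then R1C2 would have to be in {3,4,5,7,8,9} for the 13 across but in {6} for the 13 down — contradiction. So R2C2 = 9.
R1C2 = 13 − 9 = 4 completes the 13 down.
R1C3 = 13 − 5 = 8 completes the 13 across.
R2C3 = 19 − 12 = 7 completes the 19 across.

1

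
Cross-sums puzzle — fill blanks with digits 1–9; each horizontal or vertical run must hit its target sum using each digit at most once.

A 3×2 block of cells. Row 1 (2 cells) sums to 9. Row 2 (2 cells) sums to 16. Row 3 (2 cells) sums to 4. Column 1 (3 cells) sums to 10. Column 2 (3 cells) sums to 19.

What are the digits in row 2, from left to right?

16 in 2 cells must be {7,9}; 4 in 2 cells must be {1,3}.
The 16 across and the 10 down share only 7, so (2,1) = 7.
(2,2) = 16 − 7 = 9 completes the 16 across.
Given what's placed, (3,1) must be 1 to fit the 4 across and 10 down.
(3,2) = 4 − 1 = 3 completes the 4 across.
(1,1) = 10 − 8 = 2 completes the 10 down.
(1,2) = 9 − 2 = 7 completes the 9 across.

7 9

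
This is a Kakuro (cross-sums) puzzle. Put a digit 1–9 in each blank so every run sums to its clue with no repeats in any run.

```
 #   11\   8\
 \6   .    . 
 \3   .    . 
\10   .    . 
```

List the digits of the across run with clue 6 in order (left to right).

1 5

3 in 2 cells must be {1,2}.
Nothing is forced directly, so branch on R2C1, whose candidates are 1 or 2. If R2C1 = 1: that forces R2C2 = 2, R3C2 = 1, R1C2 = 5, after which R3C1 would have to be in {9} for the 10 across but in {2,3,4,6,7,8} for the 11 down — contradiction. So R2C1 = 2.
R2C2 = 3 − 2 = 1 completes the 3 across.
Nothing is forced directly, so branch on R1C1, whose candidates are 1 or 4 or 5. If R1C1 = 4: that forces R1C2 = 2, after which R3C1 would have to be in {1,2,3,4,6,7,8,9} for the 10 across but in {5} for the 11 down — contradiction. If R1C1 = 5: then R1C2 would have to be in {1} for the 6 across but in {2,3,4,5} for the 8 down — contradiction. So R1C1 = 1.
R1C2 = 6 − 1 = 5 completes the 6 across.
R3C1 = 11 − 3 = 8 completes the 11 down.
R3C2 = 10 − 8 = 2 completes the 10 across.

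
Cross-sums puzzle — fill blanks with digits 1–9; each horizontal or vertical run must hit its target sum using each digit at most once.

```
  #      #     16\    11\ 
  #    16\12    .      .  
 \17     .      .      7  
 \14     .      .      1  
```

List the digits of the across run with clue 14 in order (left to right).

7 6 1

16 in 2 cells must be {7,9}.
R1C3 = 11 − 8 = 3 completes the 11 down.
R2C1 = 9: the only remaining digit allowed by both the 17 across and the 16 down.
R2C2 = 17 − 16 = 1 completes the 17 across.
R3C1 = 16 − 9 = 7 completes the 16 down.
R3C2 = 14 − 8 = 6 completes the 14 across.
R1C2 = 12 − 3 = 9 completes the 12 across.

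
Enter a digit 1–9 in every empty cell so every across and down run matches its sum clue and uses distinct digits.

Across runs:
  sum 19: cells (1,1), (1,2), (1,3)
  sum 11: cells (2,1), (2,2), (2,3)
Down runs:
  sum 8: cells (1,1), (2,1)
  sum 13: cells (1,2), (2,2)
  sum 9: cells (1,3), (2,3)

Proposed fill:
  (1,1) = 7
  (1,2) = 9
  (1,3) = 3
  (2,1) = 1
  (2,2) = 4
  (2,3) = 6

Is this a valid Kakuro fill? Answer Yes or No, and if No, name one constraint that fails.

Yes

Across: 7+9+3=19; 1+4+6=11. Down: 7+1=8; 9+4=13; 3+6=9. No digit repeats within any run.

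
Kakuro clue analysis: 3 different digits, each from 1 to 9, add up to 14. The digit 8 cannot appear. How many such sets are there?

6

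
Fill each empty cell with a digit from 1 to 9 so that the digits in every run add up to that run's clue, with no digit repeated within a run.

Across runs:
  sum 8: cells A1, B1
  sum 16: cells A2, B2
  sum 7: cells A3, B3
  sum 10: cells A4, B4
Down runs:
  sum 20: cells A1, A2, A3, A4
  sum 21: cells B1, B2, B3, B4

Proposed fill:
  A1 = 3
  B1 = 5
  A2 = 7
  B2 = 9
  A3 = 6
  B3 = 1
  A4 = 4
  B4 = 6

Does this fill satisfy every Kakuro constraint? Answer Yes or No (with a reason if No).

Yes

Across: 3+5=8; 7+9=16; 6+1=7; 4+6=10. Down: 3+7+6+4=20; 5+9+1+6=21. No digit repeats within any run.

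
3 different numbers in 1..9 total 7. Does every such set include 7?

No

The only way to make 7 from 3 distinct digits is {1,2,4}, which does not contain 7.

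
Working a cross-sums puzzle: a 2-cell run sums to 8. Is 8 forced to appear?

Counterexample: {1,7} sums to 8 without using 8.

No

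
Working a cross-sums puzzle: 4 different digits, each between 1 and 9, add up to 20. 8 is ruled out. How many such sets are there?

6

4 distinct digits from 1–9 sum between 10 and 30.
Dropping sets that contain 8.
Enumerating: {1,3,7,9}, {1,4,6,9}, {2,3,6,9}, {2,4,5,9}, {2,5,6,7}, {3,4,6,7}.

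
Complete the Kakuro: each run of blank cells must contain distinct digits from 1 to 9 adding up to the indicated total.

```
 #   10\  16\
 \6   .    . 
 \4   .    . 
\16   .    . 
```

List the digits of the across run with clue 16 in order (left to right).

7, 9

4 in 2 cells must be {1,3}; 16 in 2 cells must be {7,9}.
The 16 across and the 10 down share only 7, so R3C1 = 7.
R3C2 = 16 − 7 = 9 completes the 16 across.
Given what's placed, R2C1 must be 1 to fit the 4 across and 10 down.
R2C2 = 4 − 1 = 3 completes the 4 across.
R1C1 = 10 − 8 = 2 completes the 10 down.
R1C2 = 6 − 2 = 4 completes the 6 across.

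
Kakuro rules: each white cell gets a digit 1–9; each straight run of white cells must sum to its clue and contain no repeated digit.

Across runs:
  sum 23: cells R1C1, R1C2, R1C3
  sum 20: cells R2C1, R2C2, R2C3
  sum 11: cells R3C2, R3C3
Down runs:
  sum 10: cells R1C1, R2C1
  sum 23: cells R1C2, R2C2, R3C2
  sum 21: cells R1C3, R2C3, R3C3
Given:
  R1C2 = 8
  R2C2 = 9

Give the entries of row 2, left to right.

4, 9, 7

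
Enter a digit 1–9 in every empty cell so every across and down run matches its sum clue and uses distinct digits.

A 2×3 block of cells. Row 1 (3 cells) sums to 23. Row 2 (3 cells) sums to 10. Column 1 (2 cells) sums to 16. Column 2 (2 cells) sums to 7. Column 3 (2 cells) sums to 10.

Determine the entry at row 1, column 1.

9

23 in 3 cells must be {6,8,9}; 16 in 2 cells must be {7,9}.
The 23 across and the 16 down share only 9, so (1,1) = 9.
Given what's placed, (1,2) must be 6 to fit the 23 across and 7 down.
(1,3) = 23 − 15 = 8 completes the 23 across.
(2,1) = 16 − 9 = 7 completes the 16 down.
(2,2) = 7 − 6 = 1 completes the 7 down.
(2,3) = 10 − 8 = 2 completes the 10 across.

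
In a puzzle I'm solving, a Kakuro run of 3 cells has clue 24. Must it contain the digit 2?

The only way to make 24 from 3 distinct digits is {7,8,9}, which does not contain 2.

No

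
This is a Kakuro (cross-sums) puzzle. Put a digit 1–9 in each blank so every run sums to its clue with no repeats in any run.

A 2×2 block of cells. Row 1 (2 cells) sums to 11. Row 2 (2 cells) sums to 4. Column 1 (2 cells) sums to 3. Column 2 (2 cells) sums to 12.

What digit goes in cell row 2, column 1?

1

4 in 2 cells must be {1,3}; 3 in 2 cells must be {1,2}.
The 11 across and the 3 down share only 2, so (1,1) = 2.
(1,2) = 11 − 2 = 9 completes the 11 across.
(2,1) = 3 − 2 = 1 completes the 3 down.
(2,2) = 4 − 1 = 3 completes the 4 across.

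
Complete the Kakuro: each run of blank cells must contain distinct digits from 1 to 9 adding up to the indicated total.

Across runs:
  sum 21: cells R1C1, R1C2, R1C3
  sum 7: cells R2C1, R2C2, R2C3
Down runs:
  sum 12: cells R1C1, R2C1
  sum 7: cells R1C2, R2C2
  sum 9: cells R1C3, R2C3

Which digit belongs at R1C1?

7 in 3 cells must be {1,2,4}.
The 7 across and the 12 down share only 4, so R2C1 = 4.
R1C1 = 12 − 4 = 8 completes the 12 down.
Nothing is forced directly, so branch on R1C2, whose candidates are 4 or 6. If R1C2 = 4: then R1C3 would have to be in {9} for the 21 across but in {1,2,3,4,5,6,7,8} for the 9 down — contradiction. So R1C2 = 6.
R1C3 = 21 − 14 = 7 completes the 21 across.
R2C2 = 7 − 6 = 1 completes the 7 down.
R2C3 = 7 − 5 = 2 completes the 7 across.

8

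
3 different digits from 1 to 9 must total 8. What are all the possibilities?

{1,2,5}; {1,3,4}

3 distinct digits from 1–9 sum between 6 and 24.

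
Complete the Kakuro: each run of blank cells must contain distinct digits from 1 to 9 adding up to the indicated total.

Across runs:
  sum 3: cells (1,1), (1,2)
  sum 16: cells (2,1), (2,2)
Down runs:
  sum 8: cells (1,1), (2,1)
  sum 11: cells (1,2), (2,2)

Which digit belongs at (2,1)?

7

3 in 2 cells must be {1,2}; 16 in 2 cells must be {7,9}.
The 3 across and the 11 down share only 2, so (1,2) = 2.
The 16 across and the 8 down share only 7, so (2,1) = 7.
(2,2) = 16 − 7 = 9 completes the 16 across.
(1,1) = 3 − 2 = 1 completes the 3 across.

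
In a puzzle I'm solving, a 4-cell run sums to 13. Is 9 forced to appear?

No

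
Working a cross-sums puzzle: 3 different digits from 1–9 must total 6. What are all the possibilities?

{1,2,3}

3 distinct digits from 1–9 sum between 6 and 24.
Only one set works: {1,2,3}.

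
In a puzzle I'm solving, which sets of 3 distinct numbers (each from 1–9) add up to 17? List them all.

3 distinct digits from 1–9 sum between 6 and 24.

{1,7,9}; {2,6,9}; {2,7,8}; {3,5,9}; {3,6,8}; {4,5,8}; {4,6,7}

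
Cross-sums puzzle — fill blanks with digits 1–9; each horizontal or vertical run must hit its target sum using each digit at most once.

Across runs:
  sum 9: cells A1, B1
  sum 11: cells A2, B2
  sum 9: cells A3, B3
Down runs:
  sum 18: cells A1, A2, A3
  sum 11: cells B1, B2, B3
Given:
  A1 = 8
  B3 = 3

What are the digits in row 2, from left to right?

4, 7

B1 = 9 − 8 = 1 completes the 9 across.
B2 = 11 − 4 = 7 completes the 11 down.
A3 = 9 − 3 = 6 completes the 9 across.
A2 = 11 − 7 = 4 completes the 11 across.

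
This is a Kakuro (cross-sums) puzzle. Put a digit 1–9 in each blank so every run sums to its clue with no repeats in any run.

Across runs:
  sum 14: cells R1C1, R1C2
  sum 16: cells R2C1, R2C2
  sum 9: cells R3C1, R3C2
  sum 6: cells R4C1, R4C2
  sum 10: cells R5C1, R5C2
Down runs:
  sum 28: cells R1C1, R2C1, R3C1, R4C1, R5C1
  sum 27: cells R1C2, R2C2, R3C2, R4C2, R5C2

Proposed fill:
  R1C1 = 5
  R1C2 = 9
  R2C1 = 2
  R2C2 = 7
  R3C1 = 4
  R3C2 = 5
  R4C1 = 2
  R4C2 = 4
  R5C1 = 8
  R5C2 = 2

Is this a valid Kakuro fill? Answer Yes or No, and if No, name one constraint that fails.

No — the across run R2C1–R2C2 sums to 9, not 16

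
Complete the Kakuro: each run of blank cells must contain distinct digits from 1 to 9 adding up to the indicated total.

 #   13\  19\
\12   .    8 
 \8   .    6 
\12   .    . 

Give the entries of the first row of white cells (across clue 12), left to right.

R1C1 = 12 − 8 = 4 completes the 12 across.
R2C1 = 8 − 6 = 2 completes the 8 across.
R3C1 = 13 − 6 = 7 completes the 13 down.
R3C2 = 12 − 7 = 5 completes the 12 across.

4 8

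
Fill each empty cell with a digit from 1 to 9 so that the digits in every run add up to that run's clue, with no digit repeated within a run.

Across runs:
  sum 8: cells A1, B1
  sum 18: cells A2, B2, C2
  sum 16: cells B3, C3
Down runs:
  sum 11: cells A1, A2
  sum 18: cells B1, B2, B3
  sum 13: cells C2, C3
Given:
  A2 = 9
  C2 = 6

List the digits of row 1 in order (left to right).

16 in 2 cells must be {7,9}.
A1 = 11 − 9 = 2 completes the 11 down.
B1 = 8 − 2 = 6 completes the 8 across.
B2 = 18 − 15 = 3 completes the 18 across.
B3 = 18 − 9 = 9 completes the 18 down.
C3 = 16 − 9 = 7 completes the 16 across.

2 6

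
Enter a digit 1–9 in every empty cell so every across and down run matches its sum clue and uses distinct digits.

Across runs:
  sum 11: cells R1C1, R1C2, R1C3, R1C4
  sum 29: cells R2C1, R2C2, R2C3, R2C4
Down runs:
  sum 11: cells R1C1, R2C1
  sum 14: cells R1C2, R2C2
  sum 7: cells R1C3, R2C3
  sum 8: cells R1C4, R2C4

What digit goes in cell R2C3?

5

11 in 4 cells must be {1,2,3,5}; 29 in 4 cells must be {5,7,8,9}.
Only 5 fits R1C2 under both its across sum 11 and down sum 14.
R2C2 = 14 − 5 = 9 completes the 14 down.
Given what's placed, R2C3 must be 5 to fit the 29 across and 7 down.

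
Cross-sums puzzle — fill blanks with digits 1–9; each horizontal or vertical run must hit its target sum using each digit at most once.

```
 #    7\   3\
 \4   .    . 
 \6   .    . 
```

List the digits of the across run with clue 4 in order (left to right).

4 in 2 cells must be {1,3}; 3 in 2 cells must be {1,2}.
The 4 across and the 3 down share only 1, so R1C2 = 1.
R2C2 = 3 − 1 = 2 completes the 3 down.
R1C1 = 4 − 1 = 3 completes the 4 across.
R2C1 = 6 − 2 = 4 completes the 6 across.

3 1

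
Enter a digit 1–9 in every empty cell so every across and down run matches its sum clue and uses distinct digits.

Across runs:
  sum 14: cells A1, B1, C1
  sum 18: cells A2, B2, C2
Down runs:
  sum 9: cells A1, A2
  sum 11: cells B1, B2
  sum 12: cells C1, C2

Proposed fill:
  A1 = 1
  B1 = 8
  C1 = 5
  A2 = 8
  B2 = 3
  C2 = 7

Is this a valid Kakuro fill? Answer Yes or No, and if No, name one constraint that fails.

Across: 1+8+5=14; 8+3+7=18. Down: 1+8=9; 8+3=11; 5+7=12. No digit repeats within any run.

Yes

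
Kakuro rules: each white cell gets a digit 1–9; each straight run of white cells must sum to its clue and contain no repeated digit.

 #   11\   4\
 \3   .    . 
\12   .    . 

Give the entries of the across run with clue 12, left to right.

3 in 2 cells must be {1,2}; 4 in 2 cells must be {1,3}.
The 3 across and the 11 down share only 2, so R1C1 = 2.
R1C2 = 3 − 2 = 1 completes the 3 across.
R2C1 = 11 − 2 = 9 completes the 11 down.
R2C2 = 12 − 9 = 3 completes the 12 across.

9 3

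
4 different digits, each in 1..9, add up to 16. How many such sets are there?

8

4 distinct digits from 1–9 sum between 10 and 30.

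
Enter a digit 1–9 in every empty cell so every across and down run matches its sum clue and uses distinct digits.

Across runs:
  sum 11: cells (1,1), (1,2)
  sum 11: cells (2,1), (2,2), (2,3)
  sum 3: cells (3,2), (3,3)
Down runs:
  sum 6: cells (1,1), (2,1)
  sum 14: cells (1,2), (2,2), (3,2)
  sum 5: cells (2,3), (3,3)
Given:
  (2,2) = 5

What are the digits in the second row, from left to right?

2 5 4

3 in 2 cells must be {1,2}.
No cell is forced outright now. (3,3) can only be 1 or 2 (the digits allowed by both its 3 across and its 5 down). If (3,3) = 2: then (2,3) would have to be in {2,4} for the 11 across but in {3} for the 5 down — contradiction. So (3,3) = 1.
(2,3) = 5 − 1 = 4 completes the 5 down.
(3,2) = 3 − 1 = 2 completes the 3 across.
(1,2) = 14 − 7 = 7 completes the 14 down.
(2,1) = 11 − 9 = 2 completes the 11 across.
(1,1) = 11 − 7 = 4 completes the 11 across.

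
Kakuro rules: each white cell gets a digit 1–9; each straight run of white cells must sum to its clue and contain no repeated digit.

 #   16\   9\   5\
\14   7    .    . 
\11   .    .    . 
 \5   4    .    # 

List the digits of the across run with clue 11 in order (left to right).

5 2 4

R2C1 = 16 − 11 = 5 completes the 16 down.
R3C2 = 5 − 4 = 1 completes the 5 across.
Given what's placed, R2C2 must be 2 to fit the 11 across and 9 down.
R2C3 = 11 − 7 = 4 completes the 11 across.
R1C2 = 9 − 3 = 6 completes the 9 down.
R1C3 = 14 − 13 = 1 completes the 14 across.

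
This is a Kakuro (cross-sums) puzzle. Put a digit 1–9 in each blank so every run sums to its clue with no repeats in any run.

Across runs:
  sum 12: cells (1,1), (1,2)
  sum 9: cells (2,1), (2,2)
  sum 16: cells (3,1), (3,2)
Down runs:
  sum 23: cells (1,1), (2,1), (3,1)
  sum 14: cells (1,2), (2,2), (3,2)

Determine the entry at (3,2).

16 in 2 cells must be {7,9}; 23 in 3 cells must be {6,8,9}.
The 16 across and the 23 down share only 9, so (3,1) = 9.
(3,2) = 16 − 9 = 7 completes the 16 across.
Given what's placed, (1,1) must be 8 to fit the 12 across and 23 down.
(1,2) = 12 − 8 = 4 completes the 12 across.
(2,1) = 23 − 17 = 6 completes the 23 down.
(2,2) = 9 − 6 = 3 completes the 9 across.

7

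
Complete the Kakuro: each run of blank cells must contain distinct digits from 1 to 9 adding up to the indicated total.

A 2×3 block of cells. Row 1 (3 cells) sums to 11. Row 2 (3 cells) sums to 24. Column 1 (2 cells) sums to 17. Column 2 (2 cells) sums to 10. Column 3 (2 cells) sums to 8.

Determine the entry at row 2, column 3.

24 in 3 cells must be {7,8,9}; 17 in 2 cells must be {8,9}.
The 11 across and the 17 down share only 8, so (1,1) = 8.
(2,1) = 17 − 8 = 9 completes the 17 down.
Given what's placed, (2,3) must be 7 to fit the 24 across and 8 down.
(1,3) = 8 − 7 = 1 completes the 8 down.
(2,2) = 24 − 16 = 8 completes the 24 across.
(1,2) = 11 − 9 = 2 completes the 11 across.

7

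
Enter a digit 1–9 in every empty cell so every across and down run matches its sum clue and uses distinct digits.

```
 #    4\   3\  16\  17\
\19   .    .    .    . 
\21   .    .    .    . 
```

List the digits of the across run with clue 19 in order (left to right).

4 in 2 cells must be {1,3}; 3 in 2 cells must be {1,2}; 16 in 2 cells must be {7,9}.
Nothing is forced directly, so branch on R1C3, whose candidates are 7 or 9. If R1C3 = 9: then R1C4 would have to be in {1,2,3,4,5,6,7} for the 19 across but in {8,9} for the 17 down — contradiction. So R1C3 = 7.
R2C3 = 16 − 7 = 9 completes the 16 down.
Given what's placed, R2C4 must be 8 to fit the 21 across and 17 down.
R1C4 = 17 − 8 = 9 completes the 17 down.
R2C2 = 1: the only remaining digit allowed by both the 21 across and the 3 down.
Given what's placed, R1C1 must be 1 to fit the 19 across and 4 down.
R1C2 = 19 − 17 = 2 completes the 19 across.

1 2 7 9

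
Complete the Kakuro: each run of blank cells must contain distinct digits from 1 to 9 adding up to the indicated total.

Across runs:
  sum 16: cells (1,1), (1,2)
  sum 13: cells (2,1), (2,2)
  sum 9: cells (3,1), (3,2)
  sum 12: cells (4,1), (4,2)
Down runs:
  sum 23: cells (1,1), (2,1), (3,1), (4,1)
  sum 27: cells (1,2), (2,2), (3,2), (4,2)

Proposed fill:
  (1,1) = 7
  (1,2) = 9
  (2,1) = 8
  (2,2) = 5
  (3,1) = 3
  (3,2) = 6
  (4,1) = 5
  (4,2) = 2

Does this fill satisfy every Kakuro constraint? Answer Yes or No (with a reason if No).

No — the across run (4,1)–(4,2) sums to 7, not 12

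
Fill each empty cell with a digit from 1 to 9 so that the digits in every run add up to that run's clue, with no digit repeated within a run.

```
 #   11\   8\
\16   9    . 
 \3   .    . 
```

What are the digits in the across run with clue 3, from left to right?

2, 1

16 in 2 cells must be {7,9}; 3 in 2 cells must be {1,2}.
R1C2 = 16 − 9 = 7 completes the 16 across.
R2C1 = 11 − 9 = 2 completes the 11 down.
R2C2 = 3 − 2 = 1 completes the 3 across.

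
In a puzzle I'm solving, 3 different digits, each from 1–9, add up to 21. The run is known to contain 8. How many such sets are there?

3 distinct digits from 1–9 sum between 6 and 24.
Keeping only sets containing 8.
Enumerating: {4,8,9}, {6,7,8}.

2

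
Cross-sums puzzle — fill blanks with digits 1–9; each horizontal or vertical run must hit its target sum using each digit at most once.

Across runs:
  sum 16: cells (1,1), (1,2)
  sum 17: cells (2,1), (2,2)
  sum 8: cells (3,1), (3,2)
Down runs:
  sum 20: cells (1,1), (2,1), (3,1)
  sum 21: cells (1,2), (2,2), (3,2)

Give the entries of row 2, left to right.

16 in 2 cells must be {7,9}; 17 in 2 cells must be {8,9}.
Nothing is forced directly, so branch on (1,1), whose candidates are 7 or 9. If (1,1) = 7: that forces (1,2) = 9, (2,2) = 8, (3,1) = 5, after which (3,2) would have to be in {3} for the 8 across but in {4} for the 21 down — contradiction. So (1,1) = 9.
(1,2) = 16 − 9 = 7 completes the 16 across.
Given what's placed, (2,1) must be 8 to fit the 17 across and 20 down.
(2,2) = 17 − 8 = 9 completes the 17 across.
(3,1) = 20 − 17 = 3 completes the 20 down.
(3,2) = 8 − 3 = 5 completes the 8 across.

8 9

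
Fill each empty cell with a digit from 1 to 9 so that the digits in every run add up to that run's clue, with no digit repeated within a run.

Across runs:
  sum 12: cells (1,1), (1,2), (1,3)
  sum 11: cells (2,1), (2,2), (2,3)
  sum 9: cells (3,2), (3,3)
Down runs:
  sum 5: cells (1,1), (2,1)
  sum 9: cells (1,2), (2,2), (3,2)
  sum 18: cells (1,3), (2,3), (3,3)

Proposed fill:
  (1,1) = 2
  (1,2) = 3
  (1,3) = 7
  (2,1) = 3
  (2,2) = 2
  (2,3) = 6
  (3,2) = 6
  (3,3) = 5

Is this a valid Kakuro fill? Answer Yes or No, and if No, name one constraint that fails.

No — the down run (1,2)–(3,2) sums to 11, not 9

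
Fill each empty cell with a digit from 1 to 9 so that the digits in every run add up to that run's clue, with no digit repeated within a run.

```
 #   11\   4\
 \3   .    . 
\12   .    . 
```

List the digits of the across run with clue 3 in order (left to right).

2, 1

3 in 2 cells must be {1,2}; 4 in 2 cells must be {1,3}.
The 3 across and the 11 down share only 2, so R1C1 = 2.
R1C2 = 3 − 2 = 1 completes the 3 across.
R2C1 = 11 − 2 = 9 completes the 11 down.
R2C2 = 12 − 9 = 3 completes the 12 across.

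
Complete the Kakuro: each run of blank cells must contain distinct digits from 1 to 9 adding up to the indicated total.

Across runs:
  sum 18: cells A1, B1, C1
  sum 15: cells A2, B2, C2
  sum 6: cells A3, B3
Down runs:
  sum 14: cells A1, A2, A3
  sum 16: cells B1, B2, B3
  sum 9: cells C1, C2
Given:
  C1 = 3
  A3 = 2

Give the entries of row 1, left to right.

C2 = 9 − 3 = 6 completes the 9 down.
B3 = 6 − 2 = 4 completes the 6 across.
No cell is forced outright now. B1 can only be 7 or 9 (the digits allowed by both its 18 across and its 16 down). If B1 = 9: then A1 would have to be in {6} for the 18 across but in {3,4,5,7,8,9} for the 14 down — contradiction. So B1 = 7.
A1 = 18 − 10 = 8 completes the 18 across.
A2 = 14 − 10 = 4 completes the 14 down.
B2 = 15 − 10 = 5 completes the 15 across.

8, 7, 3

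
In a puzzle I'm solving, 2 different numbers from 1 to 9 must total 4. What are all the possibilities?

2 distinct digits from 1–9 sum between 3 and 17.
Only one set works: {1,3}.

{1,3}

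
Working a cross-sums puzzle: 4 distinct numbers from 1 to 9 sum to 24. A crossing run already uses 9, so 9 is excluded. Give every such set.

4 distinct digits from 1–9 sum between 10 and 30.
Dropping sets that contain 9.

{3,6,7,8}; {4,5,7,8}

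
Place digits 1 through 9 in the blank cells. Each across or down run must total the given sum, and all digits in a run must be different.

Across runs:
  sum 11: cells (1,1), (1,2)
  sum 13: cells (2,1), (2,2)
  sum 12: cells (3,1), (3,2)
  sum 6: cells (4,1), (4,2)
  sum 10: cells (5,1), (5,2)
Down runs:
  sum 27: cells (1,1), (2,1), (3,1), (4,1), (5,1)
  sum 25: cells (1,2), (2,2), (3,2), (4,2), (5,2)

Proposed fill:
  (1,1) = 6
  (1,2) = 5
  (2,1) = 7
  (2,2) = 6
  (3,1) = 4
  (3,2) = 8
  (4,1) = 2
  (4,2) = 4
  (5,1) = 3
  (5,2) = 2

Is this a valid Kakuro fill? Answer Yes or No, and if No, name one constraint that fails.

No — the across run (5,1)–(5,2) sums to 5, not 10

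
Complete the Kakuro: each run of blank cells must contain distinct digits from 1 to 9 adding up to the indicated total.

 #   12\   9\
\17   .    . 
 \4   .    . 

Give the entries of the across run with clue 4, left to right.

17 in 2 cells must be {8,9}; 4 in 2 cells must be {1,3}.
The 17 across and the 9 down share only 8, so R1C2 = 8.
The 4 across and the 12 down share only 3, so R2C1 = 3.
R2C2 = 4 − 3 = 1 completes the 4 across.
R1C1 = 17 − 8 = 9 completes the 17 across.

3 1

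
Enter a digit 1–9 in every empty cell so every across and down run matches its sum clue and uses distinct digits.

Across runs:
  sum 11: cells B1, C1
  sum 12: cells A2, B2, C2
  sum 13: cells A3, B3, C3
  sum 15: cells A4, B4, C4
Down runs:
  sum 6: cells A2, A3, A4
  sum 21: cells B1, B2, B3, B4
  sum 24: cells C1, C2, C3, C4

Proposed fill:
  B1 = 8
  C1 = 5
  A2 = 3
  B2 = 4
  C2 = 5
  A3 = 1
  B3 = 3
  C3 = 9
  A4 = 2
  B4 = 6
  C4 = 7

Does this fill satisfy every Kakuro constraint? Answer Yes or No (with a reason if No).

No — the across run B1–C1 sums to 13, not 11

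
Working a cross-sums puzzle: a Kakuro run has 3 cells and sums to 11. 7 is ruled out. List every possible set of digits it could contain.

{1,2,8}; {1,4,6}; {2,3,6}; {2,4,5}

3 distinct digits from 1–9 sum between 6 and 24.
Dropping sets that contain 7.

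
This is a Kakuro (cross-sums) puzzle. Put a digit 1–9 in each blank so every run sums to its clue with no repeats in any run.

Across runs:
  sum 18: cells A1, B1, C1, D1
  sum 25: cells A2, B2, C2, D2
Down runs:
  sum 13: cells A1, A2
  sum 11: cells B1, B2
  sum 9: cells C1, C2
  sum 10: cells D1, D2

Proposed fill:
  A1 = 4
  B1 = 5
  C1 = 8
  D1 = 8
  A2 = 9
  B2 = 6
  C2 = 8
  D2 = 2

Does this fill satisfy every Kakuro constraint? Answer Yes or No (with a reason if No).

No — the down run C1–C2 sums to 16, not 9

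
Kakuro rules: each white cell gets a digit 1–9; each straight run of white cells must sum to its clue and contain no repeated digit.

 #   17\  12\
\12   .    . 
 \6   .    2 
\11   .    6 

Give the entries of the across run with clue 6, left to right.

R1C2 = 12 − 8 = 4 completes the 12 down.
R2C1 = 6 − 2 = 4 completes the 6 across.
R3C1 = 11 − 6 = 5 completes the 11 across.
R1C1 = 12 − 4 = 8 completes the 12 across.

4 2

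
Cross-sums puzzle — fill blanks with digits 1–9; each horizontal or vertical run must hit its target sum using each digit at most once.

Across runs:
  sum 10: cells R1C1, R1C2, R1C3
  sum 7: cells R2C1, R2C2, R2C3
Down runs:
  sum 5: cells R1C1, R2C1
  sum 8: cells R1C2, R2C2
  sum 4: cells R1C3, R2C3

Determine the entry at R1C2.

6

7 in 3 cells must be {1,2,4}; 4 in 2 cells must be {1,3}.
The 7 across and the 4 down share only 1, so R2C3 = 1.
R1C3 = 4 − 1 = 3 completes the 4 down.
Given what's placed, R2C2 must be 2 to fit the 7 across and 8 down.
R1C2 = 8 − 2 = 6 completes the 8 down.
R2C1 = 7 − 3 = 4 completes the 7 across.
R1C1 = 10 − 9 = 1 completes the 10 across.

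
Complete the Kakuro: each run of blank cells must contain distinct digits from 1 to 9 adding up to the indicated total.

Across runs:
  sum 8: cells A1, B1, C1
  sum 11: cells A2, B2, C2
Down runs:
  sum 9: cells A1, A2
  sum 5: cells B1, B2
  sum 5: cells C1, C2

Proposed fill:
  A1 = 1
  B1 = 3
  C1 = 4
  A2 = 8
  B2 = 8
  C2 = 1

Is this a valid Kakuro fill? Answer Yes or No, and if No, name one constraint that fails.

No — the down run B1–B2 sums to 11, not 5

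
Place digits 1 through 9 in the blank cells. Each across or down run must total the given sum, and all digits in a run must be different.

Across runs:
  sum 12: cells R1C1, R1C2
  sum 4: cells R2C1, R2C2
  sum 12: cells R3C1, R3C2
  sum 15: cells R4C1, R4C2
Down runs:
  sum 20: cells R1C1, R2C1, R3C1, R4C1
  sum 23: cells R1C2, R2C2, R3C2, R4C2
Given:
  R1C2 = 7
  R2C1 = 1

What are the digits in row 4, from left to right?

6, 9

4 in 2 cells must be {1,3}.
R1C1 = 12 − 7 = 5 completes the 12 across.
R2C2 = 4 − 1 = 3 completes the 4 across.
Given what's placed, R3C1 must be 8 to fit the 12 across and 20 down.
R3C2 = 12 − 8 = 4 completes the 12 across.
R4C1 = 20 − 14 = 6 completes the 20 down.
R4C2 = 15 − 6 = 9 completes the 15 across.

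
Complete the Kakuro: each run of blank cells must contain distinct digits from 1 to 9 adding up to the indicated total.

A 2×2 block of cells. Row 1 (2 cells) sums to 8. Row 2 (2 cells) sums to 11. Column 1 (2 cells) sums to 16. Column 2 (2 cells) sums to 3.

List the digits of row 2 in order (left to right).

16 in 2 cells must be {7,9}; 3 in 2 cells must be {1,2}.
The 8 across and the 16 down share only 7, so (1,1) = 7.
(1,2) = 8 − 7 = 1 completes the 8 across.
(2,1) = 16 − 7 = 9 completes the 16 down.
(2,2) = 11 − 9 = 2 completes the 11 across.

9 2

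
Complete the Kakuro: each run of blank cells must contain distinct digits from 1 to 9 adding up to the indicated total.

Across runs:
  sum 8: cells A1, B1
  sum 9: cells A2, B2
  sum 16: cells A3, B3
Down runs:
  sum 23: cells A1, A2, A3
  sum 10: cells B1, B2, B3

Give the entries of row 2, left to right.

8 1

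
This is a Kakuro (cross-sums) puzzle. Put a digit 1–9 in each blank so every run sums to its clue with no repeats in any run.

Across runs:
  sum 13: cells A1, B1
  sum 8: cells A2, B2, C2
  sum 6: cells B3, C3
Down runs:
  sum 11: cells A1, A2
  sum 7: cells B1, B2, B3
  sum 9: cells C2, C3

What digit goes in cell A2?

7 in 3 cells must be {1,2,4}.
The 13 across and the 7 down share only 4, so B1 = 4.
A1 = 13 − 4 = 9 completes the 13 across.
A2 = 11 − 9 = 2 completes the 11 down.
B2 = 1: the only remaining digit allowed by both the 8 across and the 7 down.
C2 = 8 − 3 = 5 completes the 8 across.
B3 = 7 − 5 = 2 completes the 7 down.
C3 = 6 − 2 = 4 completes the 6 across.

2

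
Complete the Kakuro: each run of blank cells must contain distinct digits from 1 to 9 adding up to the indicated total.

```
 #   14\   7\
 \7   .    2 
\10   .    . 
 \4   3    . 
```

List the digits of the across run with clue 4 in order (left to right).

3, 1

4 in 2 cells must be {1,3}; 7 in 3 cells must be {1,2,4}.
R1C1 = 7 − 2 = 5 completes the 7 across.
R2C1 = 14 − 8 = 6 completes the 14 down.
R2C2 = 10 − 6 = 4 completes the 10 across.
R3C2 = 4 − 3 = 1 completes the 4 across.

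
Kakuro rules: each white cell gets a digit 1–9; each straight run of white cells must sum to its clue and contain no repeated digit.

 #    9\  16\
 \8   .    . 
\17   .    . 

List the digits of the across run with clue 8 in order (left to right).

17 in 2 cells must be {8,9}; 16 in 2 cells must be {7,9}.
The 8 across and the 16 down share only 7, so R1C2 = 7.
The 17 across and the 9 down share only 8, so R2C1 = 8.
R2C2 = 17 − 8 = 9 completes the 17 across.
R1C1 = 8 − 7 = 1 completes the 8 across.

1 7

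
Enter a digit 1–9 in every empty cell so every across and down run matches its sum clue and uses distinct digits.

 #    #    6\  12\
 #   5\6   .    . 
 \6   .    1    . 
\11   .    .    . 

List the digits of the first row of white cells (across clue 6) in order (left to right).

2 4

6 in 3 cells must be {1,2,3}.
Given what's placed, R1C2 must be 2 to fit the 6 across and 6 down.
R1C3 = 6 − 2 = 4 completes the 6 across.
R3C2 = 6 − 3 = 3 completes the 6 down.
No cell is forced outright now. R3C1 can only be 1 or 2 (the digits allowed by both its 11 across and its 5 down). If R3C1 = 1: then R2C1 would have to be in {2,3} for the 6 across but in {4} for the 5 down — contradiction. So R3C1 = 2.
R2C1 = 5 − 2 = 3 completes the 5 down.
R2C3 = 6 − 4 = 2 completes the 6 across.
R3C3 = 11 − 5 = 6 completes the 11 across.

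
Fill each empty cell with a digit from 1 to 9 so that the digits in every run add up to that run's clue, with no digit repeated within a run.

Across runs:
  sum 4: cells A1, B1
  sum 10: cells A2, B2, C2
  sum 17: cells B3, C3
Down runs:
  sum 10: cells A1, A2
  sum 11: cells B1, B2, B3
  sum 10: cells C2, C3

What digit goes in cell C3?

9

4 in 2 cells must be {1,3}; 17 in 2 cells must be {8,9}.
The 17 across and the 11 down share only 8, so B3 = 8.
C3 = 17 − 8 = 9 completes the 17 across.
B1 = 1: the only remaining digit allowed by both the 4 across and the 11 down.
B2 = 11 − 9 = 2 completes the 11 down.
C2 = 10 − 9 = 1 completes the 10 down.
A1 = 4 − 1 = 3 completes the 4 across.
A2 = 10 − 3 = 7 completes the 10 across.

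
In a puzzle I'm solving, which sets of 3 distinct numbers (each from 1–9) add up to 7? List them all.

3 distinct digits from 1–9 sum between 6 and 24.
Only one set works: {1,2,4}.

{1,2,4}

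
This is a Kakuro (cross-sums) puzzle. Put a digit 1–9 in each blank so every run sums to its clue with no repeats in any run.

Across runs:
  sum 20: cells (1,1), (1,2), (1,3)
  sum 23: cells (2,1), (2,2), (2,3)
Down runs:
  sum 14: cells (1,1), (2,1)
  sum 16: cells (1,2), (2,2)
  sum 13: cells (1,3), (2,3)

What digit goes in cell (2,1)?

6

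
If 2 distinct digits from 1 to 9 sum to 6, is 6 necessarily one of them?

No

Counterexample: {1,5} sums to 6 without using 6.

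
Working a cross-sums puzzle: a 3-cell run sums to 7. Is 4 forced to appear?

The only way to make 7 from 3 distinct digits is {1,2,4}, which contains 4.

Yes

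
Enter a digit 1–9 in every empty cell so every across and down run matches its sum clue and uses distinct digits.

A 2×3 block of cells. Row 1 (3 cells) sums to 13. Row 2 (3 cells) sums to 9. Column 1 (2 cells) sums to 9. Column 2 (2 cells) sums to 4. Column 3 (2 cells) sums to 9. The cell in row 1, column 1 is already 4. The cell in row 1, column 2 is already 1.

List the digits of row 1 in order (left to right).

4 1 8

4 in 2 cells must be {1,3}.
(1,3) = 13 − 5 = 8 completes the 13 across.
(2,1) = 9 − 4 = 5 completes the 9 down.
(2,2) = 4 − 1 = 3 completes the 4 down.
(2,3) = 9 − 8 = 1 completes the 9 across.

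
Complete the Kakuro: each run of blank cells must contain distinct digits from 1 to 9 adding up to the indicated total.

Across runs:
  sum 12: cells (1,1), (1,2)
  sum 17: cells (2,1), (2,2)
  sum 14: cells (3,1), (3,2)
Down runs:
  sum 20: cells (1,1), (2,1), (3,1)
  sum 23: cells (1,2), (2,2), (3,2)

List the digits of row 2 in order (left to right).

9 8

17 in 2 cells must be {8,9}; 23 in 3 cells must be {6,8,9}.
Nothing is forced directly, so branch on (1,2), whose candidates are 8 or 9. If (1,2) = 8: that forces (1,1) = 4, (2,1) = 9, after which (2,2) would have to be in {8} for the 17 across but in {6,9} for the 23 down — contradiction. So (1,2) = 9.
(1,1) = 12 − 9 = 3 completes the 12 across.
Given what's placed, (2,2) must be 8 to fit the 17 across and 23 down.
(3,2) = 23 − 17 = 6 completes the 23 down.
(2,1) = 17 − 8 = 9 completes the 17 across.
(3,1) = 14 − 6 = 8 completes the 14 across.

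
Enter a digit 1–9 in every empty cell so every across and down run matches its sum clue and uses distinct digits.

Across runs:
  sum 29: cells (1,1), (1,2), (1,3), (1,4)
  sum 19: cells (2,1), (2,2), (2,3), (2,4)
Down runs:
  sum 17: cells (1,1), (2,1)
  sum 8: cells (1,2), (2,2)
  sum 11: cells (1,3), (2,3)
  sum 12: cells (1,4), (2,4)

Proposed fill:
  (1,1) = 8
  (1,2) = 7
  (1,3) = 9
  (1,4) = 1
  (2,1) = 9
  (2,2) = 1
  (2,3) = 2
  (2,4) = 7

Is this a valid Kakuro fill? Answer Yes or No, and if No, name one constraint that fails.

No — the down run (1,4)–(2,4) sums to 8, not 12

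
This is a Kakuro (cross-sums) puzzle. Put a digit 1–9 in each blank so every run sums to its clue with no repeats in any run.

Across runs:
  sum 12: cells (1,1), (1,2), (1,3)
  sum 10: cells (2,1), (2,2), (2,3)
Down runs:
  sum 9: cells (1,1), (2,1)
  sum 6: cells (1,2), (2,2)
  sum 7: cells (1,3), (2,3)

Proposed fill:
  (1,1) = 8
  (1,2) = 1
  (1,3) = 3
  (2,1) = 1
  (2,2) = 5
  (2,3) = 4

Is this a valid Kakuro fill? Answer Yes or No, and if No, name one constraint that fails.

Yes

Across: 8+1+3=12; 1+5+4=10. Down: 8+1=9; 1+5=6; 3+4=7. No digit repeats within any run.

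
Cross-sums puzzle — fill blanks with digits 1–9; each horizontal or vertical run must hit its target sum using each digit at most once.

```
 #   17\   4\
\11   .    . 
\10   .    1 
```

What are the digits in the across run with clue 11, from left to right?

17 in 2 cells must be {8,9}; 4 in 2 cells must be {1,3}.
R1C2 = 4 − 1 = 3 completes the 4 down.
R2C1 = 10 − 1 = 9 completes the 10 across.
R1C1 = 11 − 3 = 8 completes the 11 across.

8, 3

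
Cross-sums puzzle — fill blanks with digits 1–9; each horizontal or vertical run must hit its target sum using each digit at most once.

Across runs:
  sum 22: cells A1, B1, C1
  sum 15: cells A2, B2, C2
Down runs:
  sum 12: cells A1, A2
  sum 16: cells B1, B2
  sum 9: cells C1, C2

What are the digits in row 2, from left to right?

5 7 3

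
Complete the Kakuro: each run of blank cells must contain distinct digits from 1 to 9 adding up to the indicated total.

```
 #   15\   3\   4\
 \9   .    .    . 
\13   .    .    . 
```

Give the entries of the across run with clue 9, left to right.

3 in 2 cells must be {1,2}; 4 in 2 cells must be {1,3}.
The 9 across and the 15 down share only 6, so R1C1 = 6.
Given what's placed, R1C3 must be 1 to fit the 9 across and 4 down.
R2C1 = 15 − 6 = 9 completes the 15 down.
R2C2 = 1: the only remaining digit allowed by both the 13 across and the 3 down.
R2C3 = 13 − 10 = 3 completes the 13 across.
R1C2 = 9 − 7 = 2 completes the 9 across.

6 2 1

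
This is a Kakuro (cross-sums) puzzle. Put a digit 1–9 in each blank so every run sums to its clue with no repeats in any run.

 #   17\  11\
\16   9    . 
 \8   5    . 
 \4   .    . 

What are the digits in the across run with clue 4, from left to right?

3 1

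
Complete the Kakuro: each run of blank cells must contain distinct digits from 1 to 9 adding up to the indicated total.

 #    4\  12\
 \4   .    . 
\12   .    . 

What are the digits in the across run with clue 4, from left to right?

4 in 2 cells must be {1,3}.
The 4 across and the 12 down share only 3, so R1C2 = 3.
The 12 across and the 4 down share only 3, so R2C1 = 3.
R2C2 = 12 − 3 = 9 completes the 12 across.
R1C1 = 4 − 3 = 1 completes the 4 across.

1, 3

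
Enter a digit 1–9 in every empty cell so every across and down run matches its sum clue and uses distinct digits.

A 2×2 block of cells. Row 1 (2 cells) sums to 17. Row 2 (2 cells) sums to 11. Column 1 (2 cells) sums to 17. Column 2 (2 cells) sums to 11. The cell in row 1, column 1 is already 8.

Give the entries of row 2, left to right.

9 2

17 in 2 cells must be {8,9}.
(1,2) = 17 − 8 = 9 completes the 17 across.
(2,1) = 17 − 8 = 9 completes the 17 down.
(2,2) = 11 − 9 = 2 completes the 11 across.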